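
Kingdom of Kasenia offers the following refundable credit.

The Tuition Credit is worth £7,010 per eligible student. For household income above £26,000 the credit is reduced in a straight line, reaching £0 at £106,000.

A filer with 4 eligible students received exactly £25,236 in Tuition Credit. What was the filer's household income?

£34,000

Full credit = 4 × £7,010 = £28,040.
£25,236 is 25,236/28,040 of the full £28,040, so 2,804/28,040 of the £80,000 range has been used: income = £26,000 + £80,000 × 2,804/28,040 = £34,000.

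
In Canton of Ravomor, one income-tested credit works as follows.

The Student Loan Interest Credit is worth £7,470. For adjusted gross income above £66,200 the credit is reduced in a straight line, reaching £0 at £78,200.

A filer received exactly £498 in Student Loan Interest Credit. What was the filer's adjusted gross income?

£498 is 498/7,470 of the full £7,470, so 6,972/7,470 of the £12,000 range has been used: income = £66,200 + £12,000 × 6,972/7,470 = £77,400.

£77,400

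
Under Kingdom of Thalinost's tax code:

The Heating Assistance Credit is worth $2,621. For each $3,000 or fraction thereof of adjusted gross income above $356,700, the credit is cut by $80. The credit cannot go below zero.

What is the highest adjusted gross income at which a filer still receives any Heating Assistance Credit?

$452,700

After 32 increments the reduction is 32 × $80 = $2,560, leaving $61; one more increment wipes it out. Increment 32 ends at excess 32 × $3,000 = $96,000, so the highest qualifying income is $356,700 + $96,000 = $452,700.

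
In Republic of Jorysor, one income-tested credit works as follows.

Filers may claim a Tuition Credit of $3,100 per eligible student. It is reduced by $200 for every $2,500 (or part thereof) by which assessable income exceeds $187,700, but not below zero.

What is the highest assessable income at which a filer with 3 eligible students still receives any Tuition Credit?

Full credit = 3 × $3,100 = $9,300.
After 46 increments the reduction is 46 × $200 = $9,200, leaving $100; one more increment wipes it out. Increment 46 ends at excess 46 × $2,500 = $115,000, so the highest qualifying income is $187,700 + $115,000 = $302,700.

$302,700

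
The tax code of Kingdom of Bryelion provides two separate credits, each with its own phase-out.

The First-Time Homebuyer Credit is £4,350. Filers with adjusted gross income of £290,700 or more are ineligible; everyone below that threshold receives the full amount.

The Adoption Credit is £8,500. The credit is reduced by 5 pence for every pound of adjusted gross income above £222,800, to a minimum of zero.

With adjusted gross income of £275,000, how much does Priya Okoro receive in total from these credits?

First-Time Homebuyer Credit: £275,000 is below the £290,700 cutoff, so the full £4,350 applies.
Adoption Credit: 5% of the £52,200 excess over £222,800 is £2,610; credit = £8,500 − £2,610 = £5,890.
Total: £4,350 + £5,890 = £10,240.

£10,240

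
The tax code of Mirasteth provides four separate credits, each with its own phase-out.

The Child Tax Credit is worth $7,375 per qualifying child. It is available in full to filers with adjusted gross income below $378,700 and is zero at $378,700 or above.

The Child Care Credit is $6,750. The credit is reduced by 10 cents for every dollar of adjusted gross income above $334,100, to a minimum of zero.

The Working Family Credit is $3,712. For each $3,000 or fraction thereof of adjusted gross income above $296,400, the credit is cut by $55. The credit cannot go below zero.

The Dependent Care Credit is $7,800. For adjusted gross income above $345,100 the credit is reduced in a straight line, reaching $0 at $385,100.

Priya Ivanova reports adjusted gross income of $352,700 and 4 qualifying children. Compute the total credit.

$43,375

Child Tax Credit: base = 4 × $7,375 = $29,500. $352,700 is below the $378,700 cutoff, so the full $29,500 applies.
Child Care Credit: 10% of the $18,600 excess over $334,100 is $1,860; credit = $6,750 − $1,860 = $4,890.
Working Family Credit: income exceeds $296,400 by $56,300, which is 19 full-or-partial $3,000 increments; reduction = 19 × $55 = $1,045, leaving $2,667.
Dependent Care Credit: $352,700 is $7,600 into a $40,000 phase-out range, leaving 32,400/40,000 of the credit: $7,800 × 32,400/40,000 = $6,318.
Total: $29,500 + $4,890 + $2,667 + $6,318 = $43,375.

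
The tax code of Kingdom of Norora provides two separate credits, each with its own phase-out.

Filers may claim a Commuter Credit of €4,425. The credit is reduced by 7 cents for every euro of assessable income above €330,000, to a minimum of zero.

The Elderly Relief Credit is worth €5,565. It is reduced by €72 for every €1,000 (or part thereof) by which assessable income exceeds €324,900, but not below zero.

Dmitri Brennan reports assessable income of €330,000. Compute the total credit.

€9,558

Commuter Credit: €330,000 is at or below the €330,000 threshold, so the full €4,425 applies.
Elderly Relief Credit: income exceeds €324,900 by €5,100, which is 6 full-or-partial €1,000 increments; reduction = 6 × €72 = €432, leaving €5,133.
Total: €4,425 + €5,133 = €9,558.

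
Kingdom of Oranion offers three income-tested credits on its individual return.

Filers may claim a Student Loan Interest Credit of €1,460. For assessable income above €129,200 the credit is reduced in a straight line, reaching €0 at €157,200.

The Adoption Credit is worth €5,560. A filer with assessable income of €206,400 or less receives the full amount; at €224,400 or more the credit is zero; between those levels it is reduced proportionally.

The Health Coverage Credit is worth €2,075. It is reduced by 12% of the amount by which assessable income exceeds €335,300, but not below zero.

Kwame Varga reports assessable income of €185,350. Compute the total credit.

€7,635

Student Loan Interest Credit: €185,350 is at or above €157,200, so the credit is €0.
Adoption Credit: €185,350 is at or below the €206,400 threshold, so the full €5,560 applies.
Health Coverage Credit: €185,350 is at or below the €335,300 threshold, so the full €2,075 applies.
Total: €0 + €5,560 + €2,075 = €7,635.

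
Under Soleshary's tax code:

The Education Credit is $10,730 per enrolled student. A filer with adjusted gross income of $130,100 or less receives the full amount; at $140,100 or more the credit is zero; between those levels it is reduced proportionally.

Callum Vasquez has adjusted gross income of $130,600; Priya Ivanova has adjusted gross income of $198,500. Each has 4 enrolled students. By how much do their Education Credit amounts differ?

Callum ($130,600): Education Credit: base = 4 × $10,730 = $42,920. $130,600 is $500 into a $10,000 phase-out range, leaving 9,500/10,000 of the credit: $42,920 × 9,500/10,000 = $40,774.
Priya ($198,500): Education Credit: base = 4 × $10,730 = $42,920. $198,500 is at or above $140,100, so the credit is $0.
Difference: |$40,774 − $0| = $40,774.

$40,774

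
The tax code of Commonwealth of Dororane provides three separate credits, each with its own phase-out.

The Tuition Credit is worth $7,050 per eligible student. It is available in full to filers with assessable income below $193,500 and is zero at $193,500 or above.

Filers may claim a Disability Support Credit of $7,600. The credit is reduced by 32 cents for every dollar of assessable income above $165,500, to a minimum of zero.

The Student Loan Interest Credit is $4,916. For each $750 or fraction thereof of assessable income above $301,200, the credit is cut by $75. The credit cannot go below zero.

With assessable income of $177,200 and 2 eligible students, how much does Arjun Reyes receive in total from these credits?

Tuition Credit: base = 2 × $7,050 = $14,100. $177,200 is below the $193,500 cutoff, so the full $14,100 applies.
Disability Support Credit: 32% of the $11,700 excess over $165,500 is $3,744; credit = $7,600 − $3,744 = $3,856.
Student Loan Interest Credit: $177,200 is at or below the $301,200 threshold, so the full $4,916 applies.
Total: $14,100 + $3,856 + $4,916 = $22,872.

$22,872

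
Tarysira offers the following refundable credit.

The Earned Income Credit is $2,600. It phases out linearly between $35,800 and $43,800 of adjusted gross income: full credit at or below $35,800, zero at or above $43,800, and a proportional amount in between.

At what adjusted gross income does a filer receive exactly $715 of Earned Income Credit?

$41,600

$715 is 715/2,600 of the full $2,600, so 1,885/2,600 of the $8,000 range has been used: income = $35,800 + $8,000 × 1,885/2,600 = $41,600.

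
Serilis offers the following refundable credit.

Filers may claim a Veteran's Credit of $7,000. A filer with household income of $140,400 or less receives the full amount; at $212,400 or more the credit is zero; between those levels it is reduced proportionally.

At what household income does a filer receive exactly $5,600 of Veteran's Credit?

$154,800

$5,600 is 5,600/7,000 of the full $7,000, so 1,400/7,000 of the $72,000 range has been used: income = $140,400 + $72,000 × 1,400/7,000 = $154,800.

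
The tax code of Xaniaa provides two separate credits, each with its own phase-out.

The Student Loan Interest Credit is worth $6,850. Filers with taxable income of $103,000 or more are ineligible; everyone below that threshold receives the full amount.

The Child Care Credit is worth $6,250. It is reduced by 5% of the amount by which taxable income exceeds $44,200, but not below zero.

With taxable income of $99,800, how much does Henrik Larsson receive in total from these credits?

$10,320

Student Loan Interest Credit: $99,800 is below the $103,000 cutoff, so the full $6,850 applies.
Child Care Credit: 5% of the $55,600 excess over $44,200 is $2,780; credit = $6,250 − $2,780 = $3,470.
Total: $6,850 + $3,470 = $10,320.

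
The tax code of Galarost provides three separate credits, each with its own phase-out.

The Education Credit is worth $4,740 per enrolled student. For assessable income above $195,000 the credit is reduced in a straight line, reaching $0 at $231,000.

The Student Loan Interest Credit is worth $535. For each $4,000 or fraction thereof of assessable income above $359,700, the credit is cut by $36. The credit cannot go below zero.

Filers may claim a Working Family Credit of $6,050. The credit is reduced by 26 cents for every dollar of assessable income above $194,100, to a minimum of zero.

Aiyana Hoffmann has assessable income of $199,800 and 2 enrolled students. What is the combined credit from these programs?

Education Credit: base = 2 × $4,740 = $9,480. $199,800 is $4,800 into a $36,000 phase-out range, leaving 31,200/36,000 of the credit: $9,480 × 31,200/36,000 = $8,216.
Student Loan Interest Credit: $199,800 is at or below the $359,700 threshold, so the full $535 applies.
Working Family Credit: 26% of the $5,700 excess over $194,100 is $1,482; credit = $6,050 − $1,482 = $4,568.
Total: $8,216 + $535 + $4,568 = $13,319.

$13,319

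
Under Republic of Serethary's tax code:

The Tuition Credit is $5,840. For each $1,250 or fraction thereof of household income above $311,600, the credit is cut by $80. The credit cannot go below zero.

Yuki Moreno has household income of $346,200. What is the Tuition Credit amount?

Tuition Credit: income exceeds $311,600 by $34,600, which is 28 full-or-partial $1,250 increments; reduction = 28 × $80 = $2,240, leaving $3,600.

$3,600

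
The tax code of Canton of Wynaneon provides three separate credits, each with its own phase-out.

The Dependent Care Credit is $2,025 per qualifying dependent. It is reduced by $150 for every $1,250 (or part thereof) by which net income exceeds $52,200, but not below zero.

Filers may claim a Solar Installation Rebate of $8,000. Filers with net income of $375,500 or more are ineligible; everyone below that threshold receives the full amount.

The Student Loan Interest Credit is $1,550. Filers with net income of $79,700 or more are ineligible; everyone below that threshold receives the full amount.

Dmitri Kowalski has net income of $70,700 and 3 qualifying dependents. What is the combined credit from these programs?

$13,375

Dependent Care Credit: base = 3 × $2,025 = $6,075. income exceeds $52,200 by $18,500, which is 15 full-or-partial $1,250 increments; reduction = 15 × $150 = $2,250, leaving $3,825.
Solar Installation Rebate: $70,700 is below the $375,500 cutoff, so the full $8,000 applies.
Student Loan Interest Credit: $70,700 is below the $79,700 cutoff, so the full $1,550 applies.
Total: $3,825 + $8,000 + $1,550 = $13,375.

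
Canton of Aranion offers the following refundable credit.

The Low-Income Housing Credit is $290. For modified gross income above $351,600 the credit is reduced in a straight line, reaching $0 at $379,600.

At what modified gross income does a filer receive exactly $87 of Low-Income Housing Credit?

$87 is 87/290 of the full $290, so 203/290 of the $28,000 range has been used: income = $351,600 + $28,000 × 203/290 = $371,200.

$371,200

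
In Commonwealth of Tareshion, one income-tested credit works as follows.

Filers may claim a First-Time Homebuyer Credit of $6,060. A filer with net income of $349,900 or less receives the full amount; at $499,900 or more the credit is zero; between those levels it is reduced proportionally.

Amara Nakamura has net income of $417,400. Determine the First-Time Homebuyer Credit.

$3,333

First-Time Homebuyer Credit: $417,400 is $67,500 into a $150,000 phase-out range, leaving 82,500/150,000 of the credit: $6,060 × 82,500/150,000 = $3,333.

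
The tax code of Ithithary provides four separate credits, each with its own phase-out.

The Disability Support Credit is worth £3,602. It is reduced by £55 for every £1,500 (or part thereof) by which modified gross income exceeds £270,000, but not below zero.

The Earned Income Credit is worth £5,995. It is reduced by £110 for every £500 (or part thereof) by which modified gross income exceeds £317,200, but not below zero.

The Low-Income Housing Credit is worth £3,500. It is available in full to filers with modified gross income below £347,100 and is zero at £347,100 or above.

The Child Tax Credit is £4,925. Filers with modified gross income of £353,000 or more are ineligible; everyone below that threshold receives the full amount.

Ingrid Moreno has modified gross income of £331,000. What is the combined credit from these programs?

£12,687

Disability Support Credit: income exceeds £270,000 by £61,000, which is 41 full-or-partial £1,500 increments; reduction = 41 × £55 = £2,255, leaving £1,347.
Earned Income Credit: income exceeds £317,200 by £13,800, which is 28 full-or-partial £500 increments; reduction = 28 × £110 = £3,080, leaving £2,915.
Low-Income Housing Credit: £331,000 is below the £347,100 cutoff, so the full £3,500 applies.
Child Tax Credit: £331,000 is below the £353,000 cutoff, so the full £4,925 applies.
Total: £1,347 + £2,915 + £3,500 + £4,925 = £12,687.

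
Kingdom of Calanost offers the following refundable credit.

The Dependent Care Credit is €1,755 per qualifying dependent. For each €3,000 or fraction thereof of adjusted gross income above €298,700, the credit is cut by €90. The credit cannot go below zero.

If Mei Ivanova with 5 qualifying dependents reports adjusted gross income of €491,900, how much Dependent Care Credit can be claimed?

€2,925

Dependent Care Credit: base = 5 × €1,755 = €8,775. income exceeds €298,700 by €193,200, which is 65 full-or-partial €3,000 increments; reduction = 65 × €90 = €5,850, leaving €2,925.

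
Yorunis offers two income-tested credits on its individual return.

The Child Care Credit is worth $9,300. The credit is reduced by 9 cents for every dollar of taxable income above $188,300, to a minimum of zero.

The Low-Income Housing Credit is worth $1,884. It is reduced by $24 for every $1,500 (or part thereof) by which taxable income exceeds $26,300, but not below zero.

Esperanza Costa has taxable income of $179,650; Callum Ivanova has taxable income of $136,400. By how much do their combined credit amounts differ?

$108

Esperanza ($179,650): Child Care Credit: $179,650 is at or below the $188,300 threshold, so the full $9,300 applies. Low-Income Housing Credit: income exceeds $26,300 by $153,350 → 103 increments × $24 = $2,472 ≥ base, so the credit is $0. total $9,300 + $0 = $9,300
Callum ($136,400): Child Care Credit: $136,400 is at or below the $188,300 threshold, so the full $9,300 applies. Low-Income Housing Credit: income exceeds $26,300 by $110,100, which is 74 full-or-partial $1,500 increments; reduction = 74 × $24 = $1,776, leaving $108. total $9,300 + $108 = $9,408
Difference: |$9,300 − $9,408| = $108.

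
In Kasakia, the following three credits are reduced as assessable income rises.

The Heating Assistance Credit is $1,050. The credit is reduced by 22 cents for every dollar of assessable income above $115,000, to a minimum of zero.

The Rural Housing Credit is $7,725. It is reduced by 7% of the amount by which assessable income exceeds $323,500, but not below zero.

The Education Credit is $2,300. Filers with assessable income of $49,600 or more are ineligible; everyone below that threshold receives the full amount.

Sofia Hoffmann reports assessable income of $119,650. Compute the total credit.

Heating Assistance Credit: 22% of the $4,650 excess over $115,000 is $1,023; credit = $1,050 − $1,023 = $27.
Rural Housing Credit: $119,650 is at or below the $323,500 threshold, so the full $7,725 applies.
Education Credit: $119,650 meets or exceeds the $49,600 cutoff, so the credit is $0.
Total: $27 + $7,725 + $0 = $7,752.

$7,752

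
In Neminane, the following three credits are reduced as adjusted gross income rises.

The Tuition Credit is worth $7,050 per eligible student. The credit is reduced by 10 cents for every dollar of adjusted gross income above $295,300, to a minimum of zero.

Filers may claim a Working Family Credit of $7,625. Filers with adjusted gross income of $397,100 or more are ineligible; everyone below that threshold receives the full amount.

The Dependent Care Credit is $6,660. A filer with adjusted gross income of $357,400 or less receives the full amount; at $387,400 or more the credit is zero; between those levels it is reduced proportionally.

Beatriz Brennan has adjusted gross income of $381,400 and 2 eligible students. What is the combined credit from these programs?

$14,447

Tuition Credit: base = 2 × $7,050 = $14,100. 10% of the $86,100 excess over $295,300 is $8,610; credit = $14,100 − $8,610 = $5,490.
Working Family Credit: $381,400 is below the $397,100 cutoff, so the full $7,625 applies.
Dependent Care Credit: $381,400 is $24,000 into a $30,000 phase-out range, leaving 6,000/30,000 of the credit: $6,660 × 6,000/30,000 = $1,332.
Total: $5,490 + $7,625 + $1,332 = $14,447.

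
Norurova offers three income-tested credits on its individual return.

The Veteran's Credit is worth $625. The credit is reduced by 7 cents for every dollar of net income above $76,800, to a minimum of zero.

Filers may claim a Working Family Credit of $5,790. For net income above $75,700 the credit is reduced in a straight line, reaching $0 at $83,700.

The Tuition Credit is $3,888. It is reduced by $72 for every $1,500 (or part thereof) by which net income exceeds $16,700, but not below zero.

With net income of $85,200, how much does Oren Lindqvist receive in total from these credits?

Veteran's Credit: 7% of the $8,400 excess over $76,800 is $588; credit = $625 − $588 = $37.
Working Family Credit: $85,200 is at or above $83,700, so the credit is $0.
Tuition Credit: income exceeds $16,700 by $68,500, which is 46 full-or-partial $1,500 increments; reduction = 46 × $72 = $3,312, leaving $576.
Total: $37 + $0 + $576 = $613.

$613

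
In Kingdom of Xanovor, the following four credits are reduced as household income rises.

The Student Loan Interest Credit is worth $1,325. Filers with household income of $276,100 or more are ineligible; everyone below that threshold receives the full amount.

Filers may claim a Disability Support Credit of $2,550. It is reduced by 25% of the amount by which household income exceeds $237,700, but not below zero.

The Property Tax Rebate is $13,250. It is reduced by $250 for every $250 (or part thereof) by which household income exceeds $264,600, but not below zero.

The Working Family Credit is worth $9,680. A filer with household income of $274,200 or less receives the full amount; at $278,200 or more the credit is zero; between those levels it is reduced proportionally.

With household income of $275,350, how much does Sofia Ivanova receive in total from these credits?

$10,722

Student Loan Interest Credit: $275,350 is below the $276,100 cutoff, so the full $1,325 applies.
Disability Support Credit: 25% of the $37,650 excess over $237,700 is $9,412.50 ≥ base, so the credit is $0.
Property Tax Rebate: income exceeds $264,600 by $10,750, which is 43 full-or-partial $250 increments; reduction = 43 × $250 = $10,750, leaving $2,500.
Working Family Credit: $275,350 is $1,150 into a $4,000 phase-out range, leaving 2,850/4,000 of the credit: $9,680 × 2,850/4,000 = $6,897.
Total: $1,325 + $0 + $2,500 + $6,897 = $10,722.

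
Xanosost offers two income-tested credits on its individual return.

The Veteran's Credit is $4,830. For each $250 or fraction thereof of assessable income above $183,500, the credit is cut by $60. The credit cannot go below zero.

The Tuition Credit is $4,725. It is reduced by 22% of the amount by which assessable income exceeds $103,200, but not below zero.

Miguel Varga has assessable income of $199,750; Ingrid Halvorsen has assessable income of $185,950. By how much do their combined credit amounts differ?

$3,300

Miguel ($199,750): Veteran's Credit: income exceeds $183,500 by $16,250, which is 65 full-or-partial $250 increments; reduction = 65 × $60 = $3,900, leaving $930. Tuition Credit: 22% of the $96,550 excess over $103,200 is $21,241 ≥ base, so the credit is $0. total $930 + $0 = $930
Ingrid ($185,950): Veteran's Credit: income exceeds $183,500 by $2,450, which is 10 full-or-partial $250 increments; reduction = 10 × $60 = $600, leaving $4,230. Tuition Credit: 22% of the $82,750 excess over $103,200 is $18,205 ≥ base, so the credit is $0. total $4,230 + $0 = $4,230
Difference: |$930 − $4,230| = $3,300.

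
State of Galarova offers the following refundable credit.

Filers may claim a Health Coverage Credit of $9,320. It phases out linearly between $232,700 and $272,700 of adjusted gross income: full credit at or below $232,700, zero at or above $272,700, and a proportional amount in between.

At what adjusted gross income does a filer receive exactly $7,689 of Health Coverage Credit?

$239,700

$7,689 is 7,689/9,320 of the full $9,320, so 1,631/9,320 of the $40,000 range has been used: income = $232,700 + $40,000 × 1,631/9,320 = $239,700.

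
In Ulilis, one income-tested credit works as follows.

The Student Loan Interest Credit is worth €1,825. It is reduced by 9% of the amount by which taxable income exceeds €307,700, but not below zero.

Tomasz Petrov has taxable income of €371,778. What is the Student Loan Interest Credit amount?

€0

Student Loan Interest Credit: 9% of the €64,078 excess over €307,700 is €5,767.02 ≥ base, so the credit is €0.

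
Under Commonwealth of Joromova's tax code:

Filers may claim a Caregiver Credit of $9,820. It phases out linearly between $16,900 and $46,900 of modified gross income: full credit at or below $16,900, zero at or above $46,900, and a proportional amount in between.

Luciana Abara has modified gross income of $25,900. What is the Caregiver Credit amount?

Caregiver Credit: $25,900 is $9,000 into a $30,000 phase-out range, leaving 21,000/30,000 of the credit: $9,820 × 21,000/30,000 = $6,874.

$6,874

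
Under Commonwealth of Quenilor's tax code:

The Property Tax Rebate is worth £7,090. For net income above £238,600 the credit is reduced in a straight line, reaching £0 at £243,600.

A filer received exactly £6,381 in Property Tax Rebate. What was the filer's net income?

£6,381 is 6,381/7,090 of the full £7,090, so 709/7,090 of the £5,000 range has been used: income = £238,600 + £5,000 × 709/7,090 = £239,100.

£239,100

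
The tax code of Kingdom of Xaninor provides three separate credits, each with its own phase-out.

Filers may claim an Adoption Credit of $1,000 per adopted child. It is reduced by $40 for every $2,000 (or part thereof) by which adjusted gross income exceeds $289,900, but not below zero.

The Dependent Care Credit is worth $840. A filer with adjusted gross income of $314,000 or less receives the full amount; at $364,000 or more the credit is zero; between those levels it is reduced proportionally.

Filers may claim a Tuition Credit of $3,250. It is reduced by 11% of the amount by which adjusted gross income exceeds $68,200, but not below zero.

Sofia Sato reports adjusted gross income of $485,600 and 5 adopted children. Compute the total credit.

$1,080

Adoption Credit: base = 5 × $1,000 = $5,000. income exceeds $289,900 by $195,700, which is 98 full-or-partial $2,000 increments; reduction = 98 × $40 = $3,920, leaving $1,080.
Dependent Care Credit: $485,600 is at or above $364,000, so the credit is $0.
Tuition Credit: 11% of the $417,400 excess over $68,200 is $45,914 ≥ base, so the credit is $0.
Total: $1,080 + $0 + $0 = $1,080.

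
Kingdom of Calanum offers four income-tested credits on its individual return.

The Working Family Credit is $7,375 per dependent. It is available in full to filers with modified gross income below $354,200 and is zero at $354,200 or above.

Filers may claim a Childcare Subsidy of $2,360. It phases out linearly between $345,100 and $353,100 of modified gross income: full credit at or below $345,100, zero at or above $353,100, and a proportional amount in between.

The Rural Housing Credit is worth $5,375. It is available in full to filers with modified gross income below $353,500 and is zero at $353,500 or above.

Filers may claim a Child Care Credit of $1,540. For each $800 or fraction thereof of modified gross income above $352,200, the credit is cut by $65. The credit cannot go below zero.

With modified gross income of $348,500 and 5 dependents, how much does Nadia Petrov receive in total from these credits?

Working Family Credit: base = 5 × $7,375 = $36,875. $348,500 is below the $354,200 cutoff, so the full $36,875 applies.
Childcare Subsidy: $348,500 is $3,400 into a $8,000 phase-out range, leaving 4,600/8,000 of the credit: $2,360 × 4,600/8,000 = $1,357.
Rural Housing Credit: $348,500 is below the $353,500 cutoff, so the full $5,375 applies.
Child Care Credit: $348,500 is at or below the $352,200 threshold, so the full $1,540 applies.
Total: $36,875 + $1,357 + $5,375 + $1,540 = $45,147.

$45,147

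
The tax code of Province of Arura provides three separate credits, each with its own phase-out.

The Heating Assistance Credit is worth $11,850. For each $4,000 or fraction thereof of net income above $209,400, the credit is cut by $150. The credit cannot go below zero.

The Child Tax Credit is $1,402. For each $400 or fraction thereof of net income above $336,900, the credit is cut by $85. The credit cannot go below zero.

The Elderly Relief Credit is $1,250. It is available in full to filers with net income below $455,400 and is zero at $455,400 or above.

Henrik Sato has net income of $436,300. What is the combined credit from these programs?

Heating Assistance Credit: income exceeds $209,400 by $226,900, which is 57 full-or-partial $4,000 increments; reduction = 57 × $150 = $8,550, leaving $3,300.
Child Tax Credit: income exceeds $336,900 by $99,400 → 249 increments × $85 = $21,165 ≥ base, so the credit is $0.
Elderly Relief Credit: $436,300 is below the $455,400 cutoff, so the full $1,250 applies.
Total: $3,300 + $0 + $1,250 = $4,550.

$4,550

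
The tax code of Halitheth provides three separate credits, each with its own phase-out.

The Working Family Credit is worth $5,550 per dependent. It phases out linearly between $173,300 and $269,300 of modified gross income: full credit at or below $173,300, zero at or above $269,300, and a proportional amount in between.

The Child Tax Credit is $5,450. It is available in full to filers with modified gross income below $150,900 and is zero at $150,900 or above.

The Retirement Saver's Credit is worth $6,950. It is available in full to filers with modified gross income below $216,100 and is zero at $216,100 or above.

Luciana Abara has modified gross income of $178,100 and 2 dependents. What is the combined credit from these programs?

$17,495

Working Family Credit: base = 2 × $5,550 = $11,100. $178,100 is $4,800 into a $96,000 phase-out range, leaving 91,200/96,000 of the credit: $11,100 × 91,200/96,000 = $10,545.
Child Tax Credit: $178,100 meets or exceeds the $150,900 cutoff, so the credit is $0.
Retirement Saver's Credit: $178,100 is below the $216,100 cutoff, so the full $6,950 applies.
Total: $10,545 + $0 + $6,950 = $17,495.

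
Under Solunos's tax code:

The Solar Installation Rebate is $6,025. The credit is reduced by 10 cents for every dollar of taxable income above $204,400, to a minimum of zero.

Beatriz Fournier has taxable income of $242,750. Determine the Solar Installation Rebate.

$2,190

Solar Installation Rebate: 10% of the $38,350 excess over $204,400 is $3,835; credit = $6,025 − $3,835 = $2,190.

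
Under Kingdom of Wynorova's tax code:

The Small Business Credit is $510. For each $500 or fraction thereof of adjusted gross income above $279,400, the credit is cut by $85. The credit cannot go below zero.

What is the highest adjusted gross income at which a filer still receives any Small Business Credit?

$281,900

After 5 increments the reduction is 5 × $85 = $425, leaving $85; one more increment wipes it out. Increment 5 ends at excess 5 × $500 = $2,500, so the highest qualifying income is $279,400 + $2,500 = $281,900.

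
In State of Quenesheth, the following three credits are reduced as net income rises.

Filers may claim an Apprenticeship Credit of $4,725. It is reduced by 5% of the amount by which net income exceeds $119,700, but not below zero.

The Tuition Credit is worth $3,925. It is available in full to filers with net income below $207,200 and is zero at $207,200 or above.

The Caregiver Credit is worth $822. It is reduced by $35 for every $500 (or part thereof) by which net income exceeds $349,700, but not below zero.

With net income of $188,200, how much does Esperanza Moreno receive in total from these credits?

Apprenticeship Credit: 5% of the $68,500 excess over $119,700 is $3,425; credit = $4,725 − $3,425 = $1,300.
Tuition Credit: $188,200 is below the $207,200 cutoff, so the full $3,925 applies.
Caregiver Credit: $188,200 is at or below the $349,700 threshold, so the full $822 applies.
Total: $1,300 + $3,925 + $822 = $6,047.

$6,047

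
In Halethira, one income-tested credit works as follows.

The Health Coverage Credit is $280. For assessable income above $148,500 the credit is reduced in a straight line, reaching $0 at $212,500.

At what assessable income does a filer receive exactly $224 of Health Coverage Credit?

$224 is 224/280 of the full $280, so 56/280 of the $64,000 range has been used: income = $148,500 + $64,000 × 56/280 = $161,300.

$161,300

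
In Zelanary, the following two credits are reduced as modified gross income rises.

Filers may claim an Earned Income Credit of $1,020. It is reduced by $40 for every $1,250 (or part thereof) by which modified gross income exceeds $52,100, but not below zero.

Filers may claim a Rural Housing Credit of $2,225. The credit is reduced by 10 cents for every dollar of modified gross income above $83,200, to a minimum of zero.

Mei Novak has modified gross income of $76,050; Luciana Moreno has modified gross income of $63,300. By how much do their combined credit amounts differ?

$440

Mei ($76,050): Earned Income Credit: income exceeds $52,100 by $23,950, which is 20 full-or-partial $1,250 increments; reduction = 20 × $40 = $800, leaving $220. Rural Housing Credit: $76,050 is at or below the $83,200 threshold, so the full $2,225 applies. total $220 + $2,225 = $2,445
Luciana ($63,300): Earned Income Credit: income exceeds $52,100 by $11,200, which is 9 full-or-partial $1,250 increments; reduction = 9 × $40 = $360, leaving $660. Rural Housing Credit: $63,300 is at or below the $83,200 threshold, so the full $2,225 applies. total $660 + $2,225 = $2,885
Difference: |$2,445 − $2,885| = $440.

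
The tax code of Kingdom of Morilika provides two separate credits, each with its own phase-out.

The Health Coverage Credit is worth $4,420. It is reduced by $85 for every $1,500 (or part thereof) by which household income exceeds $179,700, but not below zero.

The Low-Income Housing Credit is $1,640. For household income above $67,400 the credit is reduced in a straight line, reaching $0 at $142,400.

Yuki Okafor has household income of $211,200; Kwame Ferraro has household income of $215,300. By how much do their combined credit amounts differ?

$255

Yuki ($211,200): Health Coverage Credit: income exceeds $179,700 by $31,500, which is 21 full-or-partial $1,500 increments; reduction = 21 × $85 = $1,785, leaving $2,635. Low-Income Housing Credit: $211,200 is at or above $142,400, so the credit is $0. total $2,635 + $0 = $2,635
Kwame ($215,300): Health Coverage Credit: income exceeds $179,700 by $35,600, which is 24 full-or-partial $1,500 increments; reduction = 24 × $85 = $2,040, leaving $2,380. Low-Income Housing Credit: $215,300 is at or above $142,400, so the credit is $0. total $2,380 + $0 = $2,380
Difference: |$2,635 − $2,380| = $255.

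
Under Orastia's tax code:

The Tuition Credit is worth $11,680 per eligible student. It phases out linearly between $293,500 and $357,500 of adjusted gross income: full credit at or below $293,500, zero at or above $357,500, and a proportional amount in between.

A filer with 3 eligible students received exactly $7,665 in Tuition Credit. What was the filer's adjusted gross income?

$343,500

Full credit = 3 × $11,680 = $35,040.
$7,665 is 7,665/35,040 of the full $35,040, so 27,375/35,040 of the $64,000 range has been used: income = $293,500 + $64,000 × 27,375/35,040 = $343,500.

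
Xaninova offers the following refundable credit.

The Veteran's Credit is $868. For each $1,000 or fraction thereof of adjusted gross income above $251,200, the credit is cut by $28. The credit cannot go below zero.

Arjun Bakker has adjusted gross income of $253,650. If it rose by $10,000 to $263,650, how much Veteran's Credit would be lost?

$280

At $253,650 — income exceeds $251,200 by $2,450, which is 3 full-or-partial $1,000 increments; reduction = 3 × $28 = $84, leaving $784.
At $263,650 — income exceeds $251,200 by $12,450, which is 13 full-or-partial $1,000 increments; reduction = 13 × $28 = $364, leaving $504.
Lost: $784 − $504 = $280.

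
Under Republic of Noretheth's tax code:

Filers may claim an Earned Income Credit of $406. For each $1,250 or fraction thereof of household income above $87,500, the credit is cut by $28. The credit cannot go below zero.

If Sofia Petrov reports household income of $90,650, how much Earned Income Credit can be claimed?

Earned Income Credit: income exceeds $87,500 by $3,150, which is 3 full-or-partial $1,250 increments; reduction = 3 × $28 = $84, leaving $322.

$322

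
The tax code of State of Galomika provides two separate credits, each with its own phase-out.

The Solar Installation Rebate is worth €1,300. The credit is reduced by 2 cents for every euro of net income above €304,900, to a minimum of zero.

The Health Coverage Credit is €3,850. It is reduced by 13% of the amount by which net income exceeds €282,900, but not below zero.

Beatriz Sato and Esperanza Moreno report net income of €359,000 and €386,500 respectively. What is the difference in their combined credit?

Beatriz (€359,000): Solar Installation Rebate: 2% of the €54,100 excess over €304,900 is €1,082; credit = €1,300 − €1,082 = €218. Health Coverage Credit: 13% of the €76,100 excess over €282,900 is €9,893 ≥ base, so the credit is €0. total €218 + €0 = €218
Esperanza (€386,500): Solar Installation Rebate: 2% of the €81,600 excess over €304,900 is €1,632 ≥ base, so the credit is €0. Health Coverage Credit: 13% of the €103,600 excess over €282,900 is €13,468 ≥ base, so the credit is €0. total €0 + €0 = €0
Difference: |€218 − €0| = €218.

€218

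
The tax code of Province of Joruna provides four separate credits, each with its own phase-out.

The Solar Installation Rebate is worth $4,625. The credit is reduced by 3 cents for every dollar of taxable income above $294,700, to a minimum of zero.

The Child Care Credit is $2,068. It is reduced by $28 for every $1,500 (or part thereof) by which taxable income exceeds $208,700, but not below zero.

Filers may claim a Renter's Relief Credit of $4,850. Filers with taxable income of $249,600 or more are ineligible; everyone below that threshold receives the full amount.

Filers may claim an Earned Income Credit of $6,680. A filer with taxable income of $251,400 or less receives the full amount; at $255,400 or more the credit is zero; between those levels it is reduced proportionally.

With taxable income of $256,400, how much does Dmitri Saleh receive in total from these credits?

Solar Installation Rebate: $256,400 is at or below the $294,700 threshold, so the full $4,625 applies.
Child Care Credit: income exceeds $208,700 by $47,700, which is 32 full-or-partial $1,500 increments; reduction = 32 × $28 = $896, leaving $1,172.
Renter's Relief Credit: $256,400 meets or exceeds the $249,600 cutoff, so the credit is $0.
Earned Income Credit: $256,400 is at or above $255,400, so the credit is $0.
Total: $4,625 + $1,172 + $0 + $0 = $5,797.

$5,797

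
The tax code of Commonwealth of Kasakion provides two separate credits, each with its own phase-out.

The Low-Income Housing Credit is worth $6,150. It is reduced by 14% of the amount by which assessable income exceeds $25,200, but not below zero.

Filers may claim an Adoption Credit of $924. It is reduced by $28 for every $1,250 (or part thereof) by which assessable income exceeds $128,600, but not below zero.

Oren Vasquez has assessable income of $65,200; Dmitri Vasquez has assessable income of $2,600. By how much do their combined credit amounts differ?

$5,600

Oren ($65,200): Low-Income Housing Credit: 14% of the $40,000 excess over $25,200 is $5,600; credit = $6,150 − $5,600 = $550. Adoption Credit: $65,200 is at or below the $128,600 threshold, so the full $924 applies. total $550 + $924 = $1,474
Dmitri ($2,600): Low-Income Housing Credit: $2,600 is at or below the $25,200 threshold, so the full $6,150 applies. Adoption Credit: $2,600 is at or below the $128,600 threshold, so the full $924 applies. total $6,150 + $924 = $7,074
Difference: |$1,474 − $7,074| = $5,600.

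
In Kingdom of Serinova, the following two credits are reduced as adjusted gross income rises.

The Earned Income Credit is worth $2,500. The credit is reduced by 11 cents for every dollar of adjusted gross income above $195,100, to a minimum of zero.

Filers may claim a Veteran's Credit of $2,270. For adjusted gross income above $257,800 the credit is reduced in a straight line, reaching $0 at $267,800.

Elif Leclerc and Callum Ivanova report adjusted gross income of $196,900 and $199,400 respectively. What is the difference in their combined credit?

$275

Elif ($196,900): Earned Income Credit: 11% of the $1,800 excess over $195,100 is $198; credit = $2,500 − $198 = $2,302. Veteran's Credit: $196,900 is at or below the $257,800 threshold, so the full $2,270 applies. total $2,302 + $2,270 = $4,572
Callum ($199,400): Earned Income Credit: 11% of the $4,300 excess over $195,100 is $473; credit = $2,500 − $473 = $2,027. Veteran's Credit: $199,400 is at or below the $257,800 threshold, so the full $2,270 applies. total $2,027 + $2,270 = $4,297
Difference: |$4,572 − $4,297| = $275.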